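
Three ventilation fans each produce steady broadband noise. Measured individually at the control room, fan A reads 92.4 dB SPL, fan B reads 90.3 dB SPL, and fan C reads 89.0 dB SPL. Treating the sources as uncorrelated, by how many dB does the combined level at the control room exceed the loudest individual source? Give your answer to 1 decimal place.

Add the sources as powers (linear), then convert back to dB:
L_total = 10·log₁₀(10^(92.4/10) + 10^(90.3/10) + 10^(89.0/10)) = 95.57 dB SPL.
Excess over the loudest (92.4 dB): 95.57 − 92.4 = 3.2 dB.

3.2 dB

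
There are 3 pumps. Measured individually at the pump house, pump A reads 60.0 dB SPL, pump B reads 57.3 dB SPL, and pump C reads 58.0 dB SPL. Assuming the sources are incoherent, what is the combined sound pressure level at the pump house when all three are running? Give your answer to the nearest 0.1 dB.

63.4 dB SPL

Add the sources as powers (linear), then convert back to dB:
L_total = 10·log₁₀(10^(60.0/10) + 10^(57.3/10) + 10^(58.0/10)) = 10·log₁₀(2168000) = 63.4 dB SPL.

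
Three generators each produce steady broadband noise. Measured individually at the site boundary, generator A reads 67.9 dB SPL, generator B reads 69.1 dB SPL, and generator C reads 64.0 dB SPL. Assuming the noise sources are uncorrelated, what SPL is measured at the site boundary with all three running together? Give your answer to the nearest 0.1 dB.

72.3 dB SPL

Add the sources as powers (linear), then convert back to dB:
L_total = 10·log₁₀(10^(67.9/10) + 10^(69.1/10) + 10^(64.0/10)) = 10·log₁₀(16810000) = 72.3 dB SPL.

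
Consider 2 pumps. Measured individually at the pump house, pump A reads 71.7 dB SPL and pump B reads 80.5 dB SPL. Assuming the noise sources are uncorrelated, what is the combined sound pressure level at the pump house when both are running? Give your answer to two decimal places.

Add the sources as powers (linear), then convert back to dB:
L_total = 10·log₁₀(10^(71.7/10) + 10^(80.5/10)) = 10·log₁₀(127000000) = 81.04 dB SPL.

81.04 dB SPL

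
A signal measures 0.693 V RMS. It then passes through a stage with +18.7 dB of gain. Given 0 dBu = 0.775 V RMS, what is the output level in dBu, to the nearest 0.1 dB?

+17.7 dBu

Input level: 20·log₁₀(0.693/0.775) = -0.97 dBu.
Output: -0.97 + 18.7 = +17.7 dBu.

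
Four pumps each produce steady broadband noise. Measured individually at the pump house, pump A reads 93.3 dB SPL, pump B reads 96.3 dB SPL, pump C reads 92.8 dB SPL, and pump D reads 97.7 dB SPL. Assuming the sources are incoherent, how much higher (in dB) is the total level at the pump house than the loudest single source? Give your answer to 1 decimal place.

Add the sources as powers (linear), then convert back to dB:
L_total = 10·log₁₀(10^(93.3/10) + 10^(96.3/10) + 10^(92.8/10) + 10^(97.7/10)) = 101.52 dB SPL.
Excess over the loudest (97.7 dB): 101.52 − 97.7 = 3.8 dB.

3.8 dB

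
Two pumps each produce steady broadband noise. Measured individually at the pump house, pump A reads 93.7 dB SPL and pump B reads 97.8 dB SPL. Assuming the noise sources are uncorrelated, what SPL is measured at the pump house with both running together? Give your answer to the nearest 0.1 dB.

Add the sources as powers (linear), then convert back to dB:
L_total = 10·log₁₀(10^(93.7/10) + 10^(97.8/10)) = 10·log₁₀(8370000000) = 99.2 dB SPL.

99.2 dB SPL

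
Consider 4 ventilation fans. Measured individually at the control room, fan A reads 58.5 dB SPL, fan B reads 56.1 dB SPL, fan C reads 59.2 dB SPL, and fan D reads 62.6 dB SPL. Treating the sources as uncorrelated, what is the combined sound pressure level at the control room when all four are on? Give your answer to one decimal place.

Uncorrelated sources add in intensity (power), not in dB.
L_total = 10·log₁₀(10^(58.5/10) + 10^(56.1/10) + 10^(59.2/10) + 10^(62.6/10)) = 10·log₁₀(3767000) = 65.8 dB SPL.

65.8 dB SPL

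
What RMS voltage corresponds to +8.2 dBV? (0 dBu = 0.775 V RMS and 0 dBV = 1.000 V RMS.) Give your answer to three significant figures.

2.57 V

V = 1.000 V × 10^(+8.2/20).
= 1.000 × 2.570 = 2.57 V.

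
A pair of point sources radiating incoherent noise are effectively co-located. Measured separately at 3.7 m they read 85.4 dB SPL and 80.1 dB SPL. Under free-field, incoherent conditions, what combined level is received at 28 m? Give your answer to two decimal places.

68.94 dB SPL

Combined at 3.7 m: 10·log₁₀(10^(85.4/10)+10^(80.1/10)) = 86.523 dB SPL.
Then apply −20·log₁₀(28/3.7) = -17.579 dB → 68.94 dB SPL.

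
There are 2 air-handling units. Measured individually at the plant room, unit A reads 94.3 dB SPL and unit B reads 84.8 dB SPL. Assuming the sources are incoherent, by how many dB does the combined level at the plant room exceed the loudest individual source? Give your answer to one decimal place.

Uncorrelated sources add in intensity (power), not in dB.
L_total = 10·log₁₀(10^(94.3/10) + 10^(84.8/10)) = 94.76 dB SPL.
Excess over the loudest (94.3 dB): 94.76 − 94.3 = 0.5 dB.

0.5 dB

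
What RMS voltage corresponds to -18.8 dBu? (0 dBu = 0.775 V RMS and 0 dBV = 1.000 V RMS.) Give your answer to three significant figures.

0.0890 V

V = 0.775 V × 10^(-18.8/20).
= 0.775 × 0.1148 = 0.0890 V.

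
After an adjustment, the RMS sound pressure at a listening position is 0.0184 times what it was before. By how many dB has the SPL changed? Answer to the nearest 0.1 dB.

Sound pressure is an amplitude quantity: ΔL = 20·log₁₀(p₂/p₁).
20·log₁₀(0.0184) = -34.7 dB.

-34.7 dB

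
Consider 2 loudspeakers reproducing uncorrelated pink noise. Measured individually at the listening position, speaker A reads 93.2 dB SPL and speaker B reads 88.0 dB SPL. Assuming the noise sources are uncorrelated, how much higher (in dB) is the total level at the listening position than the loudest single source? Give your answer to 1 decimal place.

1.1 dB

Uncorrelated sources add in intensity (power), not in dB.
L_total = 10·log₁₀(10^(93.2/10) + 10^(88.0/10)) = 94.35 dB SPL.
Excess over the loudest (93.2 dB): 94.35 − 93.2 = 1.1 dB.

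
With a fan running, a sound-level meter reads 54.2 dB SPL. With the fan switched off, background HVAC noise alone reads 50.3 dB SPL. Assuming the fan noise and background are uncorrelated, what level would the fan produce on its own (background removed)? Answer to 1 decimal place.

Subtract intensities: L_src = 10·log₁₀(10^(L_total/10) − 10^(L_bg/10)).
L_src = 10·log₁₀(10^(54.2/10) − 10^(50.3/10)) = 10·log₁₀(155900) = 51.9 dB SPL.

51.9 dB SPL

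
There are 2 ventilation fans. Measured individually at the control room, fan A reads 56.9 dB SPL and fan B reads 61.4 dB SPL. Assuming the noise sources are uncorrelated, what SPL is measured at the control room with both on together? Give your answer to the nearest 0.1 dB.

Incoherent sources sum as intensities:
L_total = 10·log₁₀(10^(56.9/10) + 10^(61.4/10)) = 10·log₁₀(1870000) = 62.7 dB SPL.

62.7 dB SPL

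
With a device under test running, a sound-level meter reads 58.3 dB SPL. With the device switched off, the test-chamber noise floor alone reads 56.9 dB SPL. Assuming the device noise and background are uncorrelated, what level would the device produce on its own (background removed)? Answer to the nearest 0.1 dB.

52.7 dB SPL

Remove the background by subtracting linear intensities:
L_src = 10·log₁₀(10^(58.3/10) − 10^(56.9/10)) = 10·log₁₀(186300) = 52.7 dB SPL.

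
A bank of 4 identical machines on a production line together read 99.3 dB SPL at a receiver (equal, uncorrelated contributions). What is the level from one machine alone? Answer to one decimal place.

93.3 dB SPL

4 equal incoherent sources add 10·log₁₀(4) = 6.02 dB over one source.
L_one = 99.3 − 6.02 = 93.3 dB SPL.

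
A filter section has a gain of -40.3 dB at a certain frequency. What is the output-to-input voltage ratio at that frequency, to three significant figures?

0.00966

Voltage ratio = 10^(dB/20).
10^(-40.3/20) = 10^(-2.015) = 0.00966.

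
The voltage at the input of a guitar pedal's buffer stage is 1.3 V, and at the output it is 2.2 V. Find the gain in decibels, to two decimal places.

4.57 dB

For a voltage ratio, dB = 20·log₁₀(V₂/V₁).
20·log₁₀(2.2/1.3) = 20·log₁₀(1.692) = 4.57 dB.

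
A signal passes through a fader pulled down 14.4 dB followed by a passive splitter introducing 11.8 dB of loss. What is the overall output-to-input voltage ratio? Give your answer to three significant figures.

0.0490

Net gain = (−14.4) + (−11.8) = -26.2 dB.
Voltage ratio = 10^(-26.2/20) = 0.0490.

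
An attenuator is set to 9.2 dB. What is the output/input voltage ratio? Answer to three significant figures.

0.347

Voltage ratio = 10^(dB/20).
10^(-9.2/20) = 10^(-0.4600) = 0.347.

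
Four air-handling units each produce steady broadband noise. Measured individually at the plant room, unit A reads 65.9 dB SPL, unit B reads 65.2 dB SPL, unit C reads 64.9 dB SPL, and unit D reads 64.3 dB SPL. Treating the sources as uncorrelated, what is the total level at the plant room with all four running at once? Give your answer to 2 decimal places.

Add the sources as powers (linear), then convert back to dB:
L_total = 10·log₁₀(10^(65.9/10) + 10^(65.2/10) + 10^(64.9/10) + 10^(64.3/10)) = 10·log₁₀(12980000) = 71.13 dB SPL.

71.13 dB SPL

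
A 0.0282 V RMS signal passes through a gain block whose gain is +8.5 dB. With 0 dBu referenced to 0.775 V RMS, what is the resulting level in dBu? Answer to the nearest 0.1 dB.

-20.3 dBu

Input level: 20·log₁₀(0.0282/0.775) = -28.78 dBu.
Output: -28.78 + 8.5 = -20.3 dBu.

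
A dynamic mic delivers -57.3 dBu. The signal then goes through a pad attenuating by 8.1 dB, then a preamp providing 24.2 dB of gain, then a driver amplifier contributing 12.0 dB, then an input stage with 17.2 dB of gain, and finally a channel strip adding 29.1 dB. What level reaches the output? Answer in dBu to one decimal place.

+17.1 dBu

Gain stages sum in dB:
-57.3 − 8.1 + 24.2 + 12.0 + 17.2 + 29.1 = +17.1 dBu.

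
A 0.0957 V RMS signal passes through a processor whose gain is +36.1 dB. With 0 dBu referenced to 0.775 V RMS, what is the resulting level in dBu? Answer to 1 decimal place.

+17.9 dBu

Input level: 20·log₁₀(0.0957/0.775) = -18.17 dBu.
Output: -18.17 + 36.1 = +17.9 dBu.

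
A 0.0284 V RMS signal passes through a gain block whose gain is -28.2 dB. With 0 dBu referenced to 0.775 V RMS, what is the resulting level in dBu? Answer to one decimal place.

Input level: 20·log₁₀(0.0284/0.775) = -28.72 dBu.
Output: -28.72 − 28.2 = -56.9 dBu.

-56.9 dBu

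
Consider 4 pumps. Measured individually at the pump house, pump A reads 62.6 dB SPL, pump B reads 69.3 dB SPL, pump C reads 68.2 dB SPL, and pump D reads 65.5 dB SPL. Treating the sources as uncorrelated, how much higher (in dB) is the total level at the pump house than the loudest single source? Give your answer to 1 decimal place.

Uncorrelated sources add in intensity (power), not in dB.
L_total = 10·log₁₀(10^(62.6/10) + 10^(69.3/10) + 10^(68.2/10) + 10^(65.5/10)) = 73.11 dB SPL.
Excess over the loudest (69.3 dB): 73.11 − 69.3 = 3.8 dB.

3.8 dB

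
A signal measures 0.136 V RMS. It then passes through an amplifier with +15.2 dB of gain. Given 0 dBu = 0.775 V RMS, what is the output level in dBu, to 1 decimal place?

Input level: 20·log₁₀(0.136/0.775) = -15.12 dBu.
Output: -15.12 + 15.2 = +0.1 dBu.

+0.1 dBu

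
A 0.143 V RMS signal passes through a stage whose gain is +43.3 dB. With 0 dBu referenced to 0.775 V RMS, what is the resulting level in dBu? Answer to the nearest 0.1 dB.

+28.6 dBu

Input level: 20·log₁₀(0.143/0.775) = -14.68 dBu.
Output: -14.68 + 43.3 = +28.6 dBu.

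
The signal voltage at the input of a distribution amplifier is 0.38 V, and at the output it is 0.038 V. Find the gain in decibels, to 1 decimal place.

-20.0 dB

For a voltage ratio, dB = 20·log₁₀(V₂/V₁).
20·log₁₀(0.038/0.38) = 20·log₁₀(0.1000) = -20.0 dB.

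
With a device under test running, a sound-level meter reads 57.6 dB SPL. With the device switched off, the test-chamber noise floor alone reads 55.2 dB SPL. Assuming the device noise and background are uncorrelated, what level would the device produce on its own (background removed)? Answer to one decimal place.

Background correction is a power subtraction:
L_src = 10·log₁₀(10^(57.6/10) − 10^(55.2/10)) = 10·log₁₀(244300) = 53.9 dB SPL.

53.9 dB SPL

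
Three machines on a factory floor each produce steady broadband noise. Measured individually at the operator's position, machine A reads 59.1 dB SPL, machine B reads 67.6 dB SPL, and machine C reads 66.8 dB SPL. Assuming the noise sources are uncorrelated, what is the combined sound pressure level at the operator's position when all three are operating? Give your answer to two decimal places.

70.55 dB SPL

Incoherent sources sum as intensities:
L_total = 10·log₁₀(10^(59.1/10) + 10^(67.6/10) + 10^(66.8/10)) = 10·log₁₀(11350000) = 70.55 dB SPL.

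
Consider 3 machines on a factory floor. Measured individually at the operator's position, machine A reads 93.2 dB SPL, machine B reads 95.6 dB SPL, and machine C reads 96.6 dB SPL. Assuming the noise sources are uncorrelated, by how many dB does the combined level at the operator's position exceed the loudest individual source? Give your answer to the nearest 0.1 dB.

Incoherent sources sum as intensities:
L_total = 10·log₁₀(10^(93.2/10) + 10^(95.6/10) + 10^(96.6/10)) = 100.12 dB SPL.
Excess over the loudest (96.6 dB): 100.12 − 96.6 = 3.5 dB.

3.5 dB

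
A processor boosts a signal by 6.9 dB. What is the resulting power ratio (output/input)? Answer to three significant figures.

Power ratio = 10^(dB/10).
10^(6.9/10) = 10^(0.6900) = 4.90.

4.90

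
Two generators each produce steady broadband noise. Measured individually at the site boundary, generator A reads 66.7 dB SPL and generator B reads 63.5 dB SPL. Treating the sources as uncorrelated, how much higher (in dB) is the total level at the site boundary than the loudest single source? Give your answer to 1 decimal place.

1.7 dB

Add the sources as powers (linear), then convert back to dB:
L_total = 10·log₁₀(10^(66.7/10) + 10^(63.5/10)) = 68.40 dB SPL.
Excess over the loudest (66.7 dB): 68.40 − 66.7 = 1.7 dB.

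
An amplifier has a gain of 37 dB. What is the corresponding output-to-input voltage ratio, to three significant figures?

70.8

Voltage ratio = 10^(dB/20).
10^(37/20) = 10^(1.850) = 70.8.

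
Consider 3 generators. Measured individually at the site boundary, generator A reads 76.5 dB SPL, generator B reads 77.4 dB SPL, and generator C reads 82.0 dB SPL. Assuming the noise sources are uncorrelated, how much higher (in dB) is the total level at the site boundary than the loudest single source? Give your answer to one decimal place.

Incoherent sources sum as intensities:
L_total = 10·log₁₀(10^(76.5/10) + 10^(77.4/10) + 10^(82.0/10)) = 84.12 dB SPL.
Excess over the loudest (82.0 dB): 84.12 − 82.0 = 2.1 dB.

2.1 dB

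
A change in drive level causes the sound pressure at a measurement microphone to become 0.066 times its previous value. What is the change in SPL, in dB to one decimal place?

-23.6 dB

SPL change from a pressure ratio uses the 20·log₁₀ form:
20·log₁₀(0.066) = -23.6 dB.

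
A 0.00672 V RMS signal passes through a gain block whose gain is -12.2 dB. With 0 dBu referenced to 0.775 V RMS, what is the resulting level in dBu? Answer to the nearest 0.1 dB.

-53.4 dBu

Input level: 20·log₁₀(0.00672/0.775) = -41.24 dBu.
Output: -41.24 − 12.2 = -53.4 dBu.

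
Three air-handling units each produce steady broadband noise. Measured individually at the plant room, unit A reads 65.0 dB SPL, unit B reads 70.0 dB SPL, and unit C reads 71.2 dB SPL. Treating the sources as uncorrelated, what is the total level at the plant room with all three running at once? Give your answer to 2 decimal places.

74.21 dB SPL

Add the sources as powers (linear), then convert back to dB:
L_total = 10·log₁₀(10^(65.0/10) + 10^(70.0/10) + 10^(71.2/10)) = 10·log₁₀(26340000) = 74.21 dB SPL.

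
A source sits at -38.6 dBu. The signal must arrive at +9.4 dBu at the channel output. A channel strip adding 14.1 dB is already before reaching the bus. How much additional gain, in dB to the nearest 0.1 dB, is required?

33.9 dB

The required make-up gain is the shortfall in the dB sum.
G = +9.4 − (-38.6) − 14.1 = 33.9 dB.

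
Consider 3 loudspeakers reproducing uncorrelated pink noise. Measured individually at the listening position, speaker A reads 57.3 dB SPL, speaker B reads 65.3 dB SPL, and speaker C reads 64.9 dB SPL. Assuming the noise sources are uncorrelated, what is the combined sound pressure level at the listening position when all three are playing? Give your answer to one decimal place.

68.5 dB SPL

Uncorrelated sources add in intensity (power), not in dB.
L_total = 10·log₁₀(10^(57.3/10) + 10^(65.3/10) + 10^(64.9/10)) = 10·log₁₀(7016000) = 68.5 dB SPL.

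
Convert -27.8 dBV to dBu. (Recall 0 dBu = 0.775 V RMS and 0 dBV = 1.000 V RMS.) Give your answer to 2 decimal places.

-25.59 dBu

The offset between the scales is 20·log₁₀(0.775/1.000) = −2.214 dB.
So dBu = -27.8 + 2.214 = -25.59 dBu.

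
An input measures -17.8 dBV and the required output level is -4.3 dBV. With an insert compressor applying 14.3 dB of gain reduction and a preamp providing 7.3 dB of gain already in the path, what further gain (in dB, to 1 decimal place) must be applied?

The required make-up gain is the shortfall in the dB sum.
G = -4.3 − (-17.8) + 14.3 − 7.3 = 20.5 dB.

20.5 dB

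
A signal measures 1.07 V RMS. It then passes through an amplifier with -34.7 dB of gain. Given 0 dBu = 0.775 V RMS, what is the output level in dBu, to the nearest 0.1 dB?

-31.9 dBu

Input level: 20·log₁₀(1.07/0.775) = 2.80 dBu.
Output: 2.80 − 34.7 = -31.9 dBu.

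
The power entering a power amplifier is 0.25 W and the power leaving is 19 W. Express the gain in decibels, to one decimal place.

Power ratio → dB uses the 10·log₁₀ form:
10·log₁₀(19/0.25) = 10·log₁₀(76.00) = 18.8 dB.

18.8 dB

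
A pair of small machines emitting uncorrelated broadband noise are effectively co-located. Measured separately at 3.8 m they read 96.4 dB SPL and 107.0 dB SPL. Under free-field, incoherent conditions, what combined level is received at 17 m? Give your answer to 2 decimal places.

Combined at 3.8 m: 10·log₁₀(10^(96.4/10)+10^(107.0/10)) = 107.363 dB SPL.
Then apply −20·log₁₀(17/3.8) = -13.013 dB → 94.35 dB SPL.

94.35 dB SPL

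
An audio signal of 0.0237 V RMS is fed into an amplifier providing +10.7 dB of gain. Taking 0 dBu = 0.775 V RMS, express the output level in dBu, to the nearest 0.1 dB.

Input level: 20·log₁₀(0.0237/0.775) = -30.29 dBu.
Output: -30.29 + 10.7 = -19.6 dBu.

-19.6 dBu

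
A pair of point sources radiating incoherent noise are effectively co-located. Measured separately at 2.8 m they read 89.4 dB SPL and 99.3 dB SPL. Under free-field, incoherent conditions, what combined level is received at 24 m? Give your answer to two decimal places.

81.06 dB SPL

Combined at 2.8 m: 10·log₁₀(10^(89.4/10)+10^(99.3/10)) = 99.723 dB SPL.
Then apply −20·log₁₀(24/2.8) = -18.661 dB → 81.06 dB SPL.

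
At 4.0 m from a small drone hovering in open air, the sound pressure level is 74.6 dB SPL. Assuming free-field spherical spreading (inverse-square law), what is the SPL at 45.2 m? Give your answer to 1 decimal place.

Free-field point source: level drops by 20·log₁₀ of the distance ratio.
ΔL = −20·log₁₀(45.2/4.0) = -21.06 dB, so L₂ = 74.6 + (-21.06) = 53.5 dB SPL.

53.5 dB SPL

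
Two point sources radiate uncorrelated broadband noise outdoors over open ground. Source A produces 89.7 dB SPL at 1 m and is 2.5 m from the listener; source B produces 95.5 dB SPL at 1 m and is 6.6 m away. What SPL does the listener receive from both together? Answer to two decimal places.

83.63 dB SPL

At the listener: L_A = 89.7 − 20·log₁₀(2.5) = 81.741 dB; L_B = 95.5 − 20·log₁₀(6.6) = 79.109 dB.
Combined: 10·log₁₀(10^(81.741/10)+10^(79.109/10)) = 83.63 dB SPL.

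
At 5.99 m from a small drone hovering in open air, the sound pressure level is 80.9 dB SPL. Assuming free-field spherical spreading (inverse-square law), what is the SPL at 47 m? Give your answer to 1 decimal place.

Inverse-square spreading gives ΔL = −20·log₁₀(d₂/d₁).
ΔL = −20·log₁₀(47/5.99) = -17.89 dB, so L₂ = 80.9 + (-17.89) = 63.0 dB SPL.

63.0 dB SPL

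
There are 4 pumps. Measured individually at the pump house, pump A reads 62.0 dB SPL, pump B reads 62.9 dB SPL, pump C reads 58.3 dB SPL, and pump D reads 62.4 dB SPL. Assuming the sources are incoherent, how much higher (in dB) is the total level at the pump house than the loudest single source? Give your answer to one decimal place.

4.8 dB

Incoherent sources sum as intensities:
L_total = 10·log₁₀(10^(62.0/10) + 10^(62.9/10) + 10^(58.3/10) + 10^(62.4/10)) = 67.74 dB SPL.
Excess over the loudest (62.9 dB): 67.74 − 62.9 = 4.8 dB.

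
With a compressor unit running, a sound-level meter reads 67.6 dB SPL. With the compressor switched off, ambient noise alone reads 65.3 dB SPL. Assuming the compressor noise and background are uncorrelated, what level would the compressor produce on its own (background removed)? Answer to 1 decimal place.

63.7 dB SPL

Background correction is a power subtraction:
L_src = 10·log₁₀(10^(67.6/10) − 10^(65.3/10)) = 10·log₁₀(2366000) = 63.7 dB SPL.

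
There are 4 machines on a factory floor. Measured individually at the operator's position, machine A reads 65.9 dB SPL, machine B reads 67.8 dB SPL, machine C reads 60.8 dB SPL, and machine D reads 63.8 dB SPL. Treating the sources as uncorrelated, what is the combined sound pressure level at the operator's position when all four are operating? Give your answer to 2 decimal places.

71.31 dB SPL

Add the sources as powers (linear), then convert back to dB:
L_total = 10·log₁₀(10^(65.9/10) + 10^(67.8/10) + 10^(60.8/10) + 10^(63.8/10)) = 10·log₁₀(13520000) = 71.31 dB SPL.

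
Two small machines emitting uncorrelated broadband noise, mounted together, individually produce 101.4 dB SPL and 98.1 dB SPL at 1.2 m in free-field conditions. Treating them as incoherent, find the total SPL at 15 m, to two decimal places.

Combined at 1.2 m: 10·log₁₀(10^(101.4/10)+10^(98.1/10)) = 103.066 dB SPL.
Then apply −20·log₁₀(15/1.2) = -21.938 dB → 81.13 dB SPL.

81.13 dB SPL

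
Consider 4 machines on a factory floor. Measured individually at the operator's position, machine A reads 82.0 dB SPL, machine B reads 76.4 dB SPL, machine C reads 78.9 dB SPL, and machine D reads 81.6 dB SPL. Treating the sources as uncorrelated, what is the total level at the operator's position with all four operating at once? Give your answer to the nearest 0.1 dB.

Add the sources as powers (linear), then convert back to dB:
L_total = 10·log₁₀(10^(82.0/10) + 10^(76.4/10) + 10^(78.9/10) + 10^(81.6/10)) = 10·log₁₀(424300000) = 86.3 dB SPL.

86.3 dB SPL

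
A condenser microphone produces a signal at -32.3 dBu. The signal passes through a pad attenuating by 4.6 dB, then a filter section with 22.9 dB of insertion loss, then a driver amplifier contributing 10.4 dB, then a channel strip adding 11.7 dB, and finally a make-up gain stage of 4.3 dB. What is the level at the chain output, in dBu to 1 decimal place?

-33.4 dBu

Gain stages sum in dB:
-32.3 − 4.6 − 22.9 + 10.4 + 11.7 + 4.3 = -33.4 dBu.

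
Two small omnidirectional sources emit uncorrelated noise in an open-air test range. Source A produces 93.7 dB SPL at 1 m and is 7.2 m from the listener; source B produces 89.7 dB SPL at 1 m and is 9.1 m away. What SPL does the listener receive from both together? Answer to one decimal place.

At the listener: L_A = 93.7 − 20·log₁₀(7.2) = 76.55 dB; L_B = 89.7 − 20·log₁₀(9.1) = 70.52 dB.
Combined: 10·log₁₀(10^(76.55/10)+10^(70.52/10)) = 77.5 dB SPL.

77.5 dB SPL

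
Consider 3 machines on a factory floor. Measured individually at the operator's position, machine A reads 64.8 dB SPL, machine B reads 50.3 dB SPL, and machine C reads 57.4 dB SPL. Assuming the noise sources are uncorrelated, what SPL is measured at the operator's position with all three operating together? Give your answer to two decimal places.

Add the sources as powers (linear), then convert back to dB:
L_total = 10·log₁₀(10^(64.8/10) + 10^(50.3/10) + 10^(57.4/10)) = 10·log₁₀(3677000) = 65.65 dB SPL.

65.65 dB SPL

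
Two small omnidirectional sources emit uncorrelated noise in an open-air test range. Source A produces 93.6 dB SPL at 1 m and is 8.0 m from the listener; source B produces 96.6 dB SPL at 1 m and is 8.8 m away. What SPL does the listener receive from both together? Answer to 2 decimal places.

At the listener: L_A = 93.6 − 20·log₁₀(8.0) = 75.538 dB; L_B = 96.6 − 20·log₁₀(8.8) = 77.710 dB.
Combined: 10·log₁₀(10^(75.538/10)+10^(77.710/10)) = 79.77 dB SPL.

79.77 dB SPL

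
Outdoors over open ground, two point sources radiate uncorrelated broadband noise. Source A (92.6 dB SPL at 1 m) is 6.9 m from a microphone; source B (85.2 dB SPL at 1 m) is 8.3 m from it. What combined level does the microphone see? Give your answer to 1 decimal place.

76.3 dB SPL

At the listener: L_A = 92.6 − 20·log₁₀(6.9) = 75.82 dB; L_B = 85.2 − 20·log₁₀(8.3) = 66.82 dB.
Combined: 10·log₁₀(10^(75.82/10)+10^(66.82/10)) = 76.3 dB SPL.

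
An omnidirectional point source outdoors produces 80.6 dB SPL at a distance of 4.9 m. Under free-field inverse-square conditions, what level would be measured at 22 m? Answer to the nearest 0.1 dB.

For a point source in a free field, ΔL = −20·log₁₀(d₂/d₁).
ΔL = −20·log₁₀(22/4.9) = -13.04 dB, so L₂ = 80.6 + (-13.04) = 67.6 dB SPL.

67.6 dB SPL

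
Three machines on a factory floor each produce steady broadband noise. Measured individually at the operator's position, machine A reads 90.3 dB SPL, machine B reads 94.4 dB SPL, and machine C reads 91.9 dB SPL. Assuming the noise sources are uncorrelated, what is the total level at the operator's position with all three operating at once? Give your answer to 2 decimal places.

97.30 dB SPL

Add the sources as powers (linear), then convert back to dB:
L_total = 10·log₁₀(10^(90.3/10) + 10^(94.4/10) + 10^(91.9/10)) = 10·log₁₀(5375000000) = 97.30 dB SPL.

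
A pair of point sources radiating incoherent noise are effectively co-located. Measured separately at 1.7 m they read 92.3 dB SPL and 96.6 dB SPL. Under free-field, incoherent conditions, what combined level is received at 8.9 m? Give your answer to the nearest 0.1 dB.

Combined at 1.7 m: 10·log₁₀(10^(92.3/10)+10^(96.6/10)) = 97.97 dB SPL.
Then apply −20·log₁₀(8.9/1.7) = -14.38 dB → 83.6 dB SPL.

83.6 dB SPL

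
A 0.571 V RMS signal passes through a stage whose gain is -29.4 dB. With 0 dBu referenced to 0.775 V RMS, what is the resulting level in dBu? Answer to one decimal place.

Input level: 20·log₁₀(0.571/0.775) = -2.65 dBu.
Output: -2.65 − 29.4 = -32.1 dBu.

-32.1 dBu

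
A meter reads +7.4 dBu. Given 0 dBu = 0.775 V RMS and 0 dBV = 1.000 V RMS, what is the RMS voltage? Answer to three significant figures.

V = 0.775 V × 10^(+7.4/20).
= 0.775 × 2.344 = 1.82 V.

1.82 V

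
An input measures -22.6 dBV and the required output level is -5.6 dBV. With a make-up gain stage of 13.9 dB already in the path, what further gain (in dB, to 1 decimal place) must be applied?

The required make-up gain is the shortfall in the dB sum.
G = -5.6 − (-22.6) − 13.9 = 3.1 dB.

3.1 dB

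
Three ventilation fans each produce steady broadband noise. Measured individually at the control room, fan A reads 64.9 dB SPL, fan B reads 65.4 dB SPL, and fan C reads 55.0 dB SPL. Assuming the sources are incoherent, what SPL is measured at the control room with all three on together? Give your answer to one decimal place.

Incoherent sources sum as intensities:
L_total = 10·log₁₀(10^(64.9/10) + 10^(65.4/10) + 10^(55.0/10)) = 10·log₁₀(6874000) = 68.4 dB SPL.

68.4 dB SPL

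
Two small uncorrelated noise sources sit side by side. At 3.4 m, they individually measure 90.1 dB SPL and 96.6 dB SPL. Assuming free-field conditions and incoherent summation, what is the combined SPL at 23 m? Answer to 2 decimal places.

Combined at 3.4 m: 10·log₁₀(10^(90.1/10)+10^(96.6/10)) = 97.477 dB SPL.
Then apply −20·log₁₀(23/3.4) = -16.605 dB → 80.87 dB SPL.

80.87 dB SPL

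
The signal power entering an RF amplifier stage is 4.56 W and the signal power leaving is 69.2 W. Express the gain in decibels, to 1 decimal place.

For a power ratio, dB = 10·log₁₀(P₂/P₁).
10·log₁₀(69.2/4.56) = 10·log₁₀(15.18) = 11.8 dB.

11.8 dB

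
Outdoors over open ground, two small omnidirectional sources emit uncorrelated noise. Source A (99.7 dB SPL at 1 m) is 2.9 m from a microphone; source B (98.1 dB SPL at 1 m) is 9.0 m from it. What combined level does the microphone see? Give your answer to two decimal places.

At the listener: L_A = 99.7 − 20·log₁₀(2.9) = 90.452 dB; L_B = 98.1 − 20·log₁₀(9.0) = 79.015 dB.
Combined: 10·log₁₀(10^(90.452/10)+10^(79.015/10)) = 90.75 dB SPL.

90.75 dB SPL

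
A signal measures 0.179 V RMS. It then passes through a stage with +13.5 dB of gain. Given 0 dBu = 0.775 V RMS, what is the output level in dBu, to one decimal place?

+0.8 dBu

Input level: 20·log₁₀(0.179/0.775) = -12.73 dBu.
Output: -12.73 + 13.5 = +0.8 dBu.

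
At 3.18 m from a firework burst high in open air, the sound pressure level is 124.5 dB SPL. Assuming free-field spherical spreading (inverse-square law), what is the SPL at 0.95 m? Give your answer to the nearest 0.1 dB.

Inverse-square spreading gives ΔL = −20·log₁₀(d₂/d₁).
ΔL = −20·log₁₀(0.95/3.18) = 10.49 dB, so L₂ = 124.5 + (10.49) = 135.0 dB SPL.

135.0 dB SPL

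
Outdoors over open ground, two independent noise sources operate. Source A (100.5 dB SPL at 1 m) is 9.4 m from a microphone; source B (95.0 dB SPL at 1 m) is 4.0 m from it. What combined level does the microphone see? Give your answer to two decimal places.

85.11 dB SPL

At the listener: L_A = 100.5 − 20·log₁₀(9.4) = 81.037 dB; L_B = 95.0 − 20·log₁₀(4.0) = 82.959 dB.
Combined: 10·log₁₀(10^(81.037/10)+10^(82.959/10)) = 85.11 dB SPL.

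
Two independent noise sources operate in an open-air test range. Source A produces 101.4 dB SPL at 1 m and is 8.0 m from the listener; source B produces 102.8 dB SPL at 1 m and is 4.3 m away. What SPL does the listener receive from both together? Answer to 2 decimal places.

90.96 dB SPL

At the listener: L_A = 101.4 − 20·log₁₀(8.0) = 83.338 dB; L_B = 102.8 − 20·log₁₀(4.3) = 90.131 dB.
Combined: 10·log₁₀(10^(83.338/10)+10^(90.131/10)) = 90.96 dB SPL.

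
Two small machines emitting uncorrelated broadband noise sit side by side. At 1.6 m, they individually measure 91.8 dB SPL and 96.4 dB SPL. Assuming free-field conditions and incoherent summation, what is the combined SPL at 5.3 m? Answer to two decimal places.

87.29 dB SPL

Combined at 1.6 m: 10·log₁₀(10^(91.8/10)+10^(96.4/10)) = 97.693 dB SPL.
Then apply −20·log₁₀(5.3/1.6) = -10.403 dB → 87.29 dB SPL.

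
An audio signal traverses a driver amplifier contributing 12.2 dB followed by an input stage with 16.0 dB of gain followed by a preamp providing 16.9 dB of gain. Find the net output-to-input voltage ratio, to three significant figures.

Net gain = 12.2 + 16.0 + 16.9 = 45.1 dB.
Voltage ratio = 10^(45.1/20) = 180.

180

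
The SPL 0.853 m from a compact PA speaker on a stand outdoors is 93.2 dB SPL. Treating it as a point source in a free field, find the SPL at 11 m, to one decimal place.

71.0 dB SPL

Free-field point source: level drops by 20·log₁₀ of the distance ratio.
ΔL = −20·log₁₀(11/0.853) = -22.21 dB, so L₂ = 93.2 + (-22.21) = 71.0 dB SPL.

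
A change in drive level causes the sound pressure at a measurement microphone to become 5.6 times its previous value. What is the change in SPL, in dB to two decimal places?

SPL change from a pressure ratio uses the 20·log₁₀ form:
20·log₁₀(5.6) = 14.96 dB.

14.96 dB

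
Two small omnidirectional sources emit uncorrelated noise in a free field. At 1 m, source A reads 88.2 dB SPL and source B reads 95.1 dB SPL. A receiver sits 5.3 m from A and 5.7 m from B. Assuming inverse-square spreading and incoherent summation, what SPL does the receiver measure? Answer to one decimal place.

80.9 dB SPL

At the listener: L_A = 88.2 − 20·log₁₀(5.3) = 73.71 dB; L_B = 95.1 − 20·log₁₀(5.7) = 79.98 dB.
Combined: 10·log₁₀(10^(73.71/10)+10^(79.98/10)) = 80.9 dB SPL.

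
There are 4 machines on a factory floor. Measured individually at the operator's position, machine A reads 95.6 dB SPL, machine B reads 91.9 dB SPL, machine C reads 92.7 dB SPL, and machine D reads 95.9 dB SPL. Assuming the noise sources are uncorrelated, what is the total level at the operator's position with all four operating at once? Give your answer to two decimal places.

Incoherent sources sum as intensities:
L_total = 10·log₁₀(10^(95.6/10) + 10^(91.9/10) + 10^(92.7/10) + 10^(95.9/10)) = 10·log₁₀(10932000000) = 100.39 dB SPL.

100.39 dB SPL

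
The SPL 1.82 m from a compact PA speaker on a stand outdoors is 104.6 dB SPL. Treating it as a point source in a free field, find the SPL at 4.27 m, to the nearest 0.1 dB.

97.2 dB SPL

Free-field point source: level drops by 20·log₁₀ of the distance ratio.
ΔL = −20·log₁₀(4.27/1.82) = -7.41 dB, so L₂ = 104.6 + (-7.41) = 97.2 dB SPL.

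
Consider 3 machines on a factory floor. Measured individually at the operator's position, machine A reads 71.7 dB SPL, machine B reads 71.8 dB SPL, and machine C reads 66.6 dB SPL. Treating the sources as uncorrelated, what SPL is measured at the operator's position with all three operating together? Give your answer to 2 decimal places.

75.38 dB SPL

Uncorrelated sources add in intensity (power), not in dB.
L_total = 10·log₁₀(10^(71.7/10) + 10^(71.8/10) + 10^(66.6/10)) = 10·log₁₀(34500000) = 75.38 dB SPL.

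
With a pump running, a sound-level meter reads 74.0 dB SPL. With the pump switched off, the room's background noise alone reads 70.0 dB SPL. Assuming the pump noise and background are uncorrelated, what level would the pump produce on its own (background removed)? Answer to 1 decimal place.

71.8 dB SPL

Background correction is a power subtraction:
L_src = 10·log₁₀(10^(74.0/10) − 10^(70.0/10)) = 10·log₁₀(15120000) = 71.8 dB SPL.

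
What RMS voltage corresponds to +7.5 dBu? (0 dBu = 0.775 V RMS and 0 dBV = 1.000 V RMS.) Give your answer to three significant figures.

1.84 V

V = 0.775 V × 10^(+7.5/20).
= 0.775 × 2.371 = 1.84 V.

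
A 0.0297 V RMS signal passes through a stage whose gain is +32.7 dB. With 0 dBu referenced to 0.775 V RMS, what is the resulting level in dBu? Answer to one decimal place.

Input level: 20·log₁₀(0.0297/0.775) = -28.33 dBu.
Output: -28.33 + 32.7 = +4.4 dBu.

+4.4 dBu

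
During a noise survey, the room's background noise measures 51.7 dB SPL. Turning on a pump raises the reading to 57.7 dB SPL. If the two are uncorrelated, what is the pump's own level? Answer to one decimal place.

Remove the background by subtracting linear intensities:
L_src = 10·log₁₀(10^(57.7/10) − 10^(51.7/10)) = 10·log₁₀(440900) = 56.4 dB SPL.

56.4 dB SPL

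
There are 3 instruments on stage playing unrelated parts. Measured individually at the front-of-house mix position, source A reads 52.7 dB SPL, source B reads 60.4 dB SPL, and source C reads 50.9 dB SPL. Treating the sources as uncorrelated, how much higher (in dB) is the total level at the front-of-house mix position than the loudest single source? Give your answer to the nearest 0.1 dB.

Uncorrelated sources add in intensity (power), not in dB.
L_total = 10·log₁₀(10^(52.7/10) + 10^(60.4/10) + 10^(50.9/10)) = 61.48 dB SPL.
Excess over the loudest (60.4 dB): 61.48 − 60.4 = 1.1 dB.

1.1 dB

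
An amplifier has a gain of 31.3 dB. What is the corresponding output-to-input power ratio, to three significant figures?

1350

Power ratio = 10^(dB/10).
10^(31.3/10) = 10^(3.130) = 1350.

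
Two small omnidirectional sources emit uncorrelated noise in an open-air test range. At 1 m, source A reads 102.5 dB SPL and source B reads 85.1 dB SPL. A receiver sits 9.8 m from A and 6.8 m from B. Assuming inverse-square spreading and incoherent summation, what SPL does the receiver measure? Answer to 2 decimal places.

82.84 dB SPL

At the listener: L_A = 102.5 − 20·log₁₀(9.8) = 82.675 dB; L_B = 85.1 − 20·log₁₀(6.8) = 68.450 dB.
Combined: 10·log₁₀(10^(82.675/10)+10^(68.450/10)) = 82.84 dB SPL.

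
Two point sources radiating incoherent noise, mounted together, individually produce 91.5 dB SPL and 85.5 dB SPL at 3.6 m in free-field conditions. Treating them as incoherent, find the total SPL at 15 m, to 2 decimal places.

Combined at 3.6 m: 10·log₁₀(10^(91.5/10)+10^(85.5/10)) = 92.473 dB SPL.
Then apply −20·log₁₀(15/3.6) = -12.396 dB → 80.08 dB SPL.

80.08 dB SPL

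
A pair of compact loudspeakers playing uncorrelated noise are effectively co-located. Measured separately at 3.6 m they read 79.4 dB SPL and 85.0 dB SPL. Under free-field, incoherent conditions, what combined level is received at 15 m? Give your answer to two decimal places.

Combined at 3.6 m: 10·log₁₀(10^(79.4/10)+10^(85.0/10)) = 86.057 dB SPL.
Then apply −20·log₁₀(15/3.6) = -12.396 dB → 73.66 dB SPL.

73.66 dB SPL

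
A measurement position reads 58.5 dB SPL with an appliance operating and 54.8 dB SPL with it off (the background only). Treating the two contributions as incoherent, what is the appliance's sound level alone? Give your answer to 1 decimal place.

56.1 dB SPL

Background correction is a power subtraction:
L_src = 10·log₁₀(10^(58.5/10) − 10^(54.8/10)) = 10·log₁₀(406000) = 56.1 dB SPL.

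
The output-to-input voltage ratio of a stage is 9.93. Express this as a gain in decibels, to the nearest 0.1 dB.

19.9 dB

Voltage ratio → dB uses the 20·log₁₀ form:
20·log₁₀(9.93) = 19.9 dB.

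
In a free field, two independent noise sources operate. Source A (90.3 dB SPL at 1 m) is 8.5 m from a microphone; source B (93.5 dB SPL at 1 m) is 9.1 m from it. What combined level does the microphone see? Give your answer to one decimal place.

At the listener: L_A = 90.3 − 20·log₁₀(8.5) = 71.71 dB; L_B = 93.5 − 20·log₁₀(9.1) = 74.32 dB.
Combined: 10·log₁₀(10^(71.71/10)+10^(74.32/10)) = 76.2 dB SPL.

76.2 dB SPL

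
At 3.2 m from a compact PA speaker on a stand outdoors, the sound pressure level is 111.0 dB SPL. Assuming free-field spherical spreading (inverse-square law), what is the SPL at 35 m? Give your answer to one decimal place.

90.2 dB SPL

For a point source in a free field, ΔL = −20·log₁₀(d₂/d₁).
ΔL = −20·log₁₀(35/3.2) = -20.78 dB, so L₂ = 111.0 + (-20.78) = 90.2 dB SPL.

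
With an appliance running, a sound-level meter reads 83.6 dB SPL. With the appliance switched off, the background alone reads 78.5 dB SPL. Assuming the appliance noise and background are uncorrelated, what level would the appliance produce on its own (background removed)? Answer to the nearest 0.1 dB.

Remove the background by subtracting linear intensities:
L_src = 10·log₁₀(10^(83.6/10) − 10^(78.5/10)) = 10·log₁₀(158300000) = 82.0 dB SPL.

82.0 dB SPL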